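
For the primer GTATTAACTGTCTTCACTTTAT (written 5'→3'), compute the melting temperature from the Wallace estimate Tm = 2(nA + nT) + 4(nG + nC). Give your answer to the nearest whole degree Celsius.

56°C

Base counts: A=5, T=11, G=2, C=4 (length 22).
Tm = 2·(5+11) + 4·(2+4) = 2·16 + 4·6 = 32 + 24 = 56°C.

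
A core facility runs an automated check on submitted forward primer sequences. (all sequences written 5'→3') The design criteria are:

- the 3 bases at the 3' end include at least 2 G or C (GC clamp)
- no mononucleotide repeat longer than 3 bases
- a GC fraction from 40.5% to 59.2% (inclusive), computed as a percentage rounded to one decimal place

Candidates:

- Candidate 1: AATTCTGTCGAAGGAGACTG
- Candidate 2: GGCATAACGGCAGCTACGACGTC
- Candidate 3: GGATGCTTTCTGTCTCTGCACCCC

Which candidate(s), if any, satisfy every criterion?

Candidate 1 (20 nt, A=6 T=5 G=6 C=3): 3' end CTG has 2 G/C ✓; longest run = 2 ✓; GC 9/20 = 45.0% ✓ — passes.
Candidate 2 (23 nt, A=6 T=3 G=7 C=7): 3' end GTC has 2 G/C ✓; longest run = 2 ✓; GC 14/23 = 60.9%, outside 40.5–59.2% ✗ — fails.
Candidate 3 (24 nt, A=2 T=8 G=5 C=9): 3' end CCC has 3 G/C ✓; longest run = 4, exceeds 3 ✗; GC 14/24 = 58.3% ✓ — fails.

Candidate 1 only.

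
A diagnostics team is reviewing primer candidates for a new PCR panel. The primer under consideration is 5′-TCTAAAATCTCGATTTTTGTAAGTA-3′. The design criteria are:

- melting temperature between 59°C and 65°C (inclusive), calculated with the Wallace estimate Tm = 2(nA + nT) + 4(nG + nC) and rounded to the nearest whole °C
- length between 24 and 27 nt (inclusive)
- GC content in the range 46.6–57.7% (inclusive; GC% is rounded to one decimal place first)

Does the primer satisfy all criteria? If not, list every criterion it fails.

Base counts: A=8, T=11, G=3, C=3 (length 25).
Tm: Tm = 2·19 + 4·6 = 62°C ✓
length: length 25 ✓
GC content: GC 6/25 = 24.0%, outside 46.6–57.7% ✗

Fails: GC content.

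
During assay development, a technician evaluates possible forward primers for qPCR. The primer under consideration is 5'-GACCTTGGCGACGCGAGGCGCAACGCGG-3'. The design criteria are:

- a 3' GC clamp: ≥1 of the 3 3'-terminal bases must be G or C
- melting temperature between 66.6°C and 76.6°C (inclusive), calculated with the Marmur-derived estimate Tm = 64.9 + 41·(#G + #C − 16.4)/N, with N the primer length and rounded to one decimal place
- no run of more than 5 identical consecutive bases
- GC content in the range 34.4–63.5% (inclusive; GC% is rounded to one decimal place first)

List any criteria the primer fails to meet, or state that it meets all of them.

Fails: GC content.

Base counts: A=5, T=2, G=12, C=9 (length 28).
GC clamp: 3' end CGG has 3 G/C ✓
Tm: Tm = 64.9 + 41·(21 − 16.4)/28 = 71.6°C ✓
homopolymer run: longest run = 2 ✓
GC content: GC 21/28 = 75.0%, outside 34.4–63.5% ✗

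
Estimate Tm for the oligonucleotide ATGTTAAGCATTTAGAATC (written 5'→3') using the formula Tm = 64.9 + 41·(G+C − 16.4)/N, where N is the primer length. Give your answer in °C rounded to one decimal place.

40.3°C

Base counts: A=7, T=7, G=3, C=2; G+C = 5, N = 19.
Tm = 64.9 + 41·(5 − 16.4)/19 = 64.9 + -467.40/19 = 40.3°C.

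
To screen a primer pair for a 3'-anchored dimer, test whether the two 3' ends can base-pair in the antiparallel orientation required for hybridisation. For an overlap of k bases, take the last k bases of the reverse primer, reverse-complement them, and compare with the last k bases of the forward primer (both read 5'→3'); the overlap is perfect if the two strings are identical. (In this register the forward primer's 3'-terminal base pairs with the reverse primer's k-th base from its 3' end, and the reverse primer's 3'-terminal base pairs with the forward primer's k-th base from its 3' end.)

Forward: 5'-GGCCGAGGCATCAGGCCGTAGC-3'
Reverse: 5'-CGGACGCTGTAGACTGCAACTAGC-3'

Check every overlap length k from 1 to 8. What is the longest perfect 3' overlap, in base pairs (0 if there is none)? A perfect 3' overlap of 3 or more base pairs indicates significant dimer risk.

Last 8 bases (5'→3') — forward …GCCGTAGC, reverse …CAACTAGC.
Reverse complement of the reverse primer's last 8 bases: GCTAGTTG; its first k bases are the reverse complement of the reverse primer's last k bases, so a perfect k-base overlap needs the forward primer's last k bases to equal them.
Comparing (forward last k vs required): k=1: C vs G ✗; k=2: GC vs GC ✓; k=3: AGC vs GCT ✗; k=4: TAGC vs GCTA ✗; k=5: GTAGC vs GCTAG ✗; k=6: CGTAGC vs GCTAGT ✗; k=7: CCGTAGC vs GCTAGTT ✗; k=8: GCCGTAGC vs GCTAGTTG ✗.
Only k = 2 is perfect, so the longest perfect 3' overlap is 2.

Longest perfect overlap: 2 complementary base pairs; below the dimer-risk threshold (threshold 3).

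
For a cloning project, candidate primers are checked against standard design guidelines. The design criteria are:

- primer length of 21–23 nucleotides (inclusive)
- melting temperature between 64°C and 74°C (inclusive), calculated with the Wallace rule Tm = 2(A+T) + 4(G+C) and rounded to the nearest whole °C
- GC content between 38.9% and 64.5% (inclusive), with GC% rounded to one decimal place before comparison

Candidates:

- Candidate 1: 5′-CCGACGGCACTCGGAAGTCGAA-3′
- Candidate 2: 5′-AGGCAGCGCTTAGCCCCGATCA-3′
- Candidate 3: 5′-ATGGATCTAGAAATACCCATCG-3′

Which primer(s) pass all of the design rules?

Candidate 1 (22 nt, A=6 T=2 G=7 C=7): length 22 ✓; Tm = 2·8 + 4·14 = 72°C ✓; GC 14/22 = 63.6% ✓ — passes.
Candidate 2 (22 nt, A=5 T=3 G=6 C=8): length 22 ✓; Tm = 2·8 + 4·14 = 72°C ✓; GC 14/22 = 63.6% ✓ — passes.
Candidate 3 (22 nt, A=8 T=5 G=4 C=5): length 22 ✓; Tm = 2·13 + 4·9 = 62°C, outside 64–74°C ✗; GC 9/22 = 40.9% ✓ — fails.

Candidate 1 and Candidate 2.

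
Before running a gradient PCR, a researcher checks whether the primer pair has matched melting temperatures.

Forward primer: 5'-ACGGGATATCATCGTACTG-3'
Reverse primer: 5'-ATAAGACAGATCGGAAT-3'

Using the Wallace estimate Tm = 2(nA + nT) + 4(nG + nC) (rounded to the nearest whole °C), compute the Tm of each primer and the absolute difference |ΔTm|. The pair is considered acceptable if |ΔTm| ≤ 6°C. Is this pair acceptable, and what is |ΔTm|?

Forward: A=5 T=5 G=5 C=4 → Tm = 2·10 + 4·9 = 56°C.
Reverse: A=8 T=3 G=4 C=2 → Tm = 2·11 + 4·6 = 46°C.
|ΔTm| = |56 − 46| = 10°C, > 6°C.

|ΔTm| = 10°C; the pair is not acceptable.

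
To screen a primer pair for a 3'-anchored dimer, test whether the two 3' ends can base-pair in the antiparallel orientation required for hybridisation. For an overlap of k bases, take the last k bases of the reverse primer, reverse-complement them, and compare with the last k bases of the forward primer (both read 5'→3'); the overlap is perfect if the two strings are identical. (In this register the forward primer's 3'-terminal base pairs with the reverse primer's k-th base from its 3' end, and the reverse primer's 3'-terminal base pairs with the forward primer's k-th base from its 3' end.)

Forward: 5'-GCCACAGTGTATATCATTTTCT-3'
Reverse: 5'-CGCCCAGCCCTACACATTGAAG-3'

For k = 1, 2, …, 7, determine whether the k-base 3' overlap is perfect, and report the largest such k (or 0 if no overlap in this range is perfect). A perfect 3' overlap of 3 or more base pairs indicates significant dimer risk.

Last 7 bases (5'→3') — forward …ATTTTCT, reverse …ATTGAAG.
Reverse complement of the reverse primer's last 7 bases: CTTCAAT; its first k bases are the reverse complement of the reverse primer's last k bases, so a perfect k-base overlap needs the forward primer's last k bases to equal them.
Comparing (forward last k vs required): k=1: T vs C ✗; k=2: CT vs CT ✓; k=3: TCT vs CTT ✗; k=4: TTCT vs CTTC ✗; k=5: TTTCT vs CTTCA ✗; k=6: TTTTCT vs CTTCAA ✗; k=7: ATTTTCT vs CTTCAAT ✗.
Only k = 2 is perfect, so the longest perfect 3' overlap is 2.

Longest perfect overlap: 2 complementary base pairs; below the dimer-risk threshold (threshold 3).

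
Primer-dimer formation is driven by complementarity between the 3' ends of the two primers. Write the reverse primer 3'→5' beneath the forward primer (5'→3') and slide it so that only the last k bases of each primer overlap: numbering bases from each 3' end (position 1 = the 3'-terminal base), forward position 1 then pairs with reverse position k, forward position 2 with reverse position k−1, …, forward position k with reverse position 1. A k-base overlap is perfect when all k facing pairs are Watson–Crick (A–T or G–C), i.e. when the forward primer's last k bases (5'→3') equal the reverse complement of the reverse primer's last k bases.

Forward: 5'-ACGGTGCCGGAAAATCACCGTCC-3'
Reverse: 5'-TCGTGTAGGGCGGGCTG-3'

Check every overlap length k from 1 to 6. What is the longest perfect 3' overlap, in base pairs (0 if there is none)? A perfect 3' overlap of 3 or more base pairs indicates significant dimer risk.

Longest perfect overlap: 1 complementary base pair; below the dimer-risk threshold (threshold 3).

Last 6 bases (5'→3') — forward …CCGTCC, reverse …GGGCTG.
Reverse complement of the reverse primer's last 6 bases: CAGCCC; its first k bases are the reverse complement of the reverse primer's last k bases, so a perfect k-base overlap needs the forward primer's last k bases to equal them.
Comparing (forward last k vs required): k=1: C vs C ✓; k=2: CC vs CA ✗; k=3: TCC vs CAG ✗; k=4: GTCC vs CAGC ✗; k=5: CGTCC vs CAGCC ✗; k=6: CCGTCC vs CAGCCC ✗.
Only k = 1 is perfect, so the longest perfect 3' overlap is 1.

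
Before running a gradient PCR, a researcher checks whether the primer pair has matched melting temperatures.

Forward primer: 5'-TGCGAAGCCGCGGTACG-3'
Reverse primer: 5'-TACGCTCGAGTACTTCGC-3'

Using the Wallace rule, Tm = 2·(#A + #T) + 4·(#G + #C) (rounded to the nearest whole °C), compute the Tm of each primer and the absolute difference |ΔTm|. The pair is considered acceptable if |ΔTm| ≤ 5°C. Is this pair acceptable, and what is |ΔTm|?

Forward: A=3 T=2 G=7 C=5 → Tm = 2·5 + 4·12 = 58°C.
Reverse: A=3 T=5 G=4 C=6 → Tm = 2·8 + 4·10 = 56°C.
|ΔTm| = |58 − 56| = 2°C, ≤ 5°C.

|ΔTm| = 2°C; the pair is acceptable.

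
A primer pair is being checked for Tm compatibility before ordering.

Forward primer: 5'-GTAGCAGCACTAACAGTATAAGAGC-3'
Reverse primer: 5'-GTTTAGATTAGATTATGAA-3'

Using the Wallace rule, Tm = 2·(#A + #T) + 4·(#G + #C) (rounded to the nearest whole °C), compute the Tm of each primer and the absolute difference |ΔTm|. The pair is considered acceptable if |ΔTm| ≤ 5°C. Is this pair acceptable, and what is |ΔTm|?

|ΔTm| = 26°C; the pair is not acceptable.

Forward: A=10 T=4 G=6 C=5 → Tm = 2·14 + 4·11 = 72°C.
Reverse: A=7 T=8 G=4 C=0 → Tm = 2·15 + 4·4 = 46°C.
|ΔTm| = |72 − 46| = 26°C, > 5°C.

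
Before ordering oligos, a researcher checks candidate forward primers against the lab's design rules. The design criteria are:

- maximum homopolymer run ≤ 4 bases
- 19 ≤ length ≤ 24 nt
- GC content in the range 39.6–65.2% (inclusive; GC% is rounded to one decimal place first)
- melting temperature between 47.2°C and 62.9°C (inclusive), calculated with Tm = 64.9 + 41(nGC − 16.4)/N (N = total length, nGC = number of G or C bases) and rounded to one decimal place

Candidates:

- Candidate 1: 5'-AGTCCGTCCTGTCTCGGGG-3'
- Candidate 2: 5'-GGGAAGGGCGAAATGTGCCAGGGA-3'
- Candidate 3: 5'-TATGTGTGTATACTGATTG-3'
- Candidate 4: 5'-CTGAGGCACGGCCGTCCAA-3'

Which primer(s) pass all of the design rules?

Candidate 1 (19 nt, A=1 T=5 G=7 C=6): longest run = 4 ✓; length 19 ✓; GC 13/19 = 68.4%, outside 39.6–65.2% ✗; Tm = 64.9 + 41·(13 − 16.4)/19 = 57.6°C ✓ — fails.
Candidate 2 (24 nt, A=7 T=2 G=12 C=3): longest run = 3 ✓; length 24 ✓; GC 15/24 = 62.5% ✓; Tm = 64.9 + 41·(15 − 16.4)/24 = 62.5°C ✓ — passes.
Candidate 3 (19 nt, A=4 T=9 G=5 C=1): longest run = 2 ✓; length 19 ✓; GC 6/19 = 31.6%, outside 39.6–65.2% ✗; Tm = 64.9 + 41·(6 − 16.4)/19 = 42.5°C, outside 47.2–62.9°C ✗ — fails.
Candidate 4 (19 nt, A=4 T=2 G=6 C=7): longest run = 2 ✓; length 19 ✓; GC 13/19 = 68.4%, outside 39.6–65.2% ✗; Tm = 64.9 + 41·(13 − 16.4)/19 = 57.6°C ✓ — fails.

Candidate 2 only.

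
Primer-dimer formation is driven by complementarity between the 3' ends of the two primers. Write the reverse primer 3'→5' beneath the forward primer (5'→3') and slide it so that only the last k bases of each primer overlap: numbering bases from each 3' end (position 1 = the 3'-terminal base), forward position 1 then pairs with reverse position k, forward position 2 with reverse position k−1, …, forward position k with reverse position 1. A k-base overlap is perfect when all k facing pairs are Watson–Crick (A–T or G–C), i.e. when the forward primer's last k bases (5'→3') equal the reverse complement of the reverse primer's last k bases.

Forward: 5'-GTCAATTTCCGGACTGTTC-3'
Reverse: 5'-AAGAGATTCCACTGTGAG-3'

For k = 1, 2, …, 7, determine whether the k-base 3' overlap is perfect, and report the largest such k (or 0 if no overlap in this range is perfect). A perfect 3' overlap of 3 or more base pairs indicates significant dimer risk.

Longest perfect overlap: 1 complementary base pair; below the dimer-risk threshold (threshold 3).

Last 7 bases (5'→3') — forward …ACTGTTC, reverse …CTGTGAG.
Reverse complement of the reverse primer's last 7 bases: CTCACAG; its first k bases are the reverse complement of the reverse primer's last k bases, so a perfect k-base overlap needs the forward primer's last k bases to equal them.
Comparing (forward last k vs required): k=1: C vs C ✓; k=2: TC vs CT ✗; k=3: TTC vs CTC ✗; k=4: GTTC vs CTCA ✗; k=5: TGTTC vs CTCAC ✗; k=6: CTGTTC vs CTCACA ✗; k=7: ACTGTTC vs CTCACAG ✗.
Only k = 1 is perfect, so the longest perfect 3' overlap is 1.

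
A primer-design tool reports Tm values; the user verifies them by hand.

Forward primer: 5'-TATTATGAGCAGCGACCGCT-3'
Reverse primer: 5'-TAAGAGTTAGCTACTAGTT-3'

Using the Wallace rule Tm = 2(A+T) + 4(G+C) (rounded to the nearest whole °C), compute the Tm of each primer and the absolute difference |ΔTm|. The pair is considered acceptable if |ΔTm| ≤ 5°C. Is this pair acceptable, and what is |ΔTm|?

|ΔTm| = 10°C; the pair is not acceptable.

Forward: A=5 T=5 G=5 C=5 → Tm = 2·10 + 4·10 = 60°C.
Reverse: A=6 T=7 G=4 C=2 → Tm = 2·13 + 4·6 = 50°C.
|ΔTm| = |60 − 50| = 10°C, > 5°C.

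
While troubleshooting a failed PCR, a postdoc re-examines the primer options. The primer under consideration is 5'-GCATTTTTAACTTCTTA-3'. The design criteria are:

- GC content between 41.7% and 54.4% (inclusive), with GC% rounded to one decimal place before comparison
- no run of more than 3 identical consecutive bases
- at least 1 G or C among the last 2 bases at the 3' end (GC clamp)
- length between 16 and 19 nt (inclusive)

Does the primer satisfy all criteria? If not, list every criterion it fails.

Fails: GC content, homopolymer run, GC clamp.

Base counts: A=4, T=9, G=1, C=3 (length 17).
GC content: GC 4/17 = 23.5%, outside 41.7–54.4% ✗
homopolymer run: longest run = 5, exceeds 3 ✗
GC clamp: 3' end TA has 0 G/C, need ≥1 ✗
length: length 17 ✓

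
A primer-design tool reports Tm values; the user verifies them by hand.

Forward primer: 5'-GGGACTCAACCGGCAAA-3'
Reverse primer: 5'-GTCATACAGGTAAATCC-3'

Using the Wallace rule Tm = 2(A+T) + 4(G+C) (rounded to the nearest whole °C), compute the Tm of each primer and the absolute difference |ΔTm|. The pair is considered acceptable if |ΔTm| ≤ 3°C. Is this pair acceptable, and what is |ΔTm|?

|ΔTm| = 6°C; the pair is not acceptable.

Forward: A=6 T=1 G=5 C=5 → Tm = 2·7 + 4·10 = 54°C.
Reverse: A=6 T=4 G=3 C=4 → Tm = 2·10 + 4·7 = 48°C.
|ΔTm| = |54 − 48| = 6°C, > 3°C.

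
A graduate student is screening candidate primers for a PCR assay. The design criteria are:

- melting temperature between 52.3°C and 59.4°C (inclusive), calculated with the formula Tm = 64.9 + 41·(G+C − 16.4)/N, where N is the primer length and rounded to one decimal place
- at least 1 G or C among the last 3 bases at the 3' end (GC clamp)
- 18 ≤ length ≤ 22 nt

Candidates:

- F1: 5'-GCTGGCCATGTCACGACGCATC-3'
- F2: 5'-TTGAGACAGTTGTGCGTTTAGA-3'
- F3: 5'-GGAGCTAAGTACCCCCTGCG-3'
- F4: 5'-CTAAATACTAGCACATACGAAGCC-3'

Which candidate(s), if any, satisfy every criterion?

F1 (22 nt, A=4 T=4 G=6 C=8): Tm = 64.9 + 41·(14 − 16.4)/22 = 60.4°C, outside 52.3–59.4°C ✗; 3' end ATC has 1 G/C ✓; length 22 ✓ — fails.
F2 (22 nt, A=5 T=8 G=7 C=2): Tm = 64.9 + 41·(9 − 16.4)/22 = 51.1°C, outside 52.3–59.4°C ✗; 3' end AGA has 1 G/C ✓; length 22 ✓ — fails.
F3 (20 nt, A=4 T=3 G=6 C=7): Tm = 64.9 + 41·(13 − 16.4)/20 = 57.9°C ✓; 3' end GCG has 3 G/C ✓; length 20 ✓ — passes.
F4 (24 nt, A=10 T=4 G=3 C=7): Tm = 64.9 + 41·(10 − 16.4)/24 = 54.0°C ✓; 3' end GCC has 3 G/C ✓; length 24, outside 18–22 ✗ — fails.

F3 only.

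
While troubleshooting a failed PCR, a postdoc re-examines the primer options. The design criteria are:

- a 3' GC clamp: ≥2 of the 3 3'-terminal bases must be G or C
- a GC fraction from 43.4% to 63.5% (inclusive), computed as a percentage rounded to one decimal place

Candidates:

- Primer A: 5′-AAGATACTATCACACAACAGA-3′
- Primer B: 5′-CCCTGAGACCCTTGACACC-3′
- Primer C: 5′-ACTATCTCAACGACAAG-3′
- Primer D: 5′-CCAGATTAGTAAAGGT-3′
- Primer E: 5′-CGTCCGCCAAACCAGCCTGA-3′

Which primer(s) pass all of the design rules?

Primer A (21 nt, A=11 T=3 G=2 C=5): 3' end AGA has 1 G/C, need ≥2 ✗; GC 7/21 = 33.3%, outside 43.4–63.5% ✗ — fails.
Primer B (19 nt, A=4 T=3 G=3 C=9): 3' end ACC has 2 G/C ✓; GC 12/19 = 63.2% ✓ — passes.
Primer C (17 nt, A=7 T=3 G=2 C=5): 3' end AAG has 1 G/C, need ≥2 ✗; GC 7/17 = 41.2%, outside 43.4–63.5% ✗ — fails.
Primer D (16 nt, A=6 T=4 G=4 C=2): 3' end GGT has 2 G/C ✓; GC 6/16 = 37.5%, outside 43.4–63.5% ✗ — fails.
Primer E (20 nt, A=5 T=2 G=4 C=9): 3' end TGA has 1 G/C, need ≥2 ✗; GC 13/20 = 65.0%, outside 43.4–63.5% ✗ — fails.

Primer B only.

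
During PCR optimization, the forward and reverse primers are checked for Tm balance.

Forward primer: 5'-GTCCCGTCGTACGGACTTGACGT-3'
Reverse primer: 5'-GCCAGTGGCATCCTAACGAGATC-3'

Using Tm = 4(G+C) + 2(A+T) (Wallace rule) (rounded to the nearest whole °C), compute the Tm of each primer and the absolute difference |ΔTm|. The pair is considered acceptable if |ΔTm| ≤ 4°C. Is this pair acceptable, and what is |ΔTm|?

Forward: A=3 T=6 G=7 C=7 → Tm = 2·9 + 4·14 = 74°C.
Reverse: A=6 T=4 G=6 C=7 → Tm = 2·10 + 4·13 = 72°C.
|ΔTm| = |74 − 72| = 2°C, ≤ 4°C.

|ΔTm| = 2°C; the pair is acceptable.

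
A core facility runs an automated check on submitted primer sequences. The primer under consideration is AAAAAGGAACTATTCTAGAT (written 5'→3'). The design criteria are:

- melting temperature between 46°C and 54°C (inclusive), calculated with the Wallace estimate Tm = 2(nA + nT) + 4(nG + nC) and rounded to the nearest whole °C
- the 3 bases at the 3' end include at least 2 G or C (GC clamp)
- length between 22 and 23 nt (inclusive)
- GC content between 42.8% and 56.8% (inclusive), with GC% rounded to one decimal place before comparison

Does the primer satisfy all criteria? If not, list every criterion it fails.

Fails: GC clamp, length, GC content.

Base counts: A=10, T=5, G=3, C=2 (length 20).
Tm: Tm = 2·15 + 4·5 = 50°C ✓
GC clamp: 3' end GAT has 1 G/C, need ≥2 ✗
length: length 20, outside 22–23 ✗
GC content: GC 5/20 = 25.0%, outside 42.8–56.8% ✗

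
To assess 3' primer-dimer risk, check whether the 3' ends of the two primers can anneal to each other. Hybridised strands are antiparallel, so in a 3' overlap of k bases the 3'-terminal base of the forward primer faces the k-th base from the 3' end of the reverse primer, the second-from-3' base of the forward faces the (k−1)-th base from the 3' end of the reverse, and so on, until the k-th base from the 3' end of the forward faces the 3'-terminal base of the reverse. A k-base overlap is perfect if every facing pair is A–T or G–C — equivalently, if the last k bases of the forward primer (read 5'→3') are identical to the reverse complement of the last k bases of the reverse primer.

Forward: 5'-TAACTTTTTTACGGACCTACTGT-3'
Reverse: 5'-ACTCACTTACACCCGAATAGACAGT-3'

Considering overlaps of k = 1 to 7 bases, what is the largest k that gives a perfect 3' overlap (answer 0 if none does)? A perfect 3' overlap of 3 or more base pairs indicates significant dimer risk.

Longest perfect overlap: 5 complementary base pairs; significant dimer risk (threshold 3).

Last 7 bases (5'→3') — forward …CTACTGT, reverse …AGACAGT.
Reverse complement of the reverse primer's last 7 bases: ACTGTCT; its first k bases are the reverse complement of the reverse primer's last k bases, so a perfect k-base overlap needs the forward primer's last k bases to equal them.
Comparing (forward last k vs required): k=1: T vs A ✗; k=2: GT vs AC ✗; k=3: TGT vs ACT ✗; k=4: CTGT vs ACTG ✗; k=5: ACTGT vs ACTGT ✓; k=6: TACTGT vs ACTGTC ✗; k=7: CTACTGT vs ACTGTCT ✗.
Only k = 5 is perfect, so the longest perfect 3' overlap is 5.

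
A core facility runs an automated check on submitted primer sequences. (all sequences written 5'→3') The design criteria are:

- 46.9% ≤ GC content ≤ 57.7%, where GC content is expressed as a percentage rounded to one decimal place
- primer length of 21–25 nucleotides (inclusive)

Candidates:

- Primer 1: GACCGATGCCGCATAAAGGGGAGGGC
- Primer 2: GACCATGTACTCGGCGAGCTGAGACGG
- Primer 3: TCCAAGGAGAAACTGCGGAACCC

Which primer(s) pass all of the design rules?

Primer 3 only.

Primer 1 (26 nt, A=7 T=2 G=11 C=6): GC 17/26 = 65.4%, outside 46.9–57.7% ✗; length 26, outside 21–25 ✗ — fails.
Primer 2 (27 nt, A=6 T=4 G=10 C=7): GC 17/27 = 63.0%, outside 46.9–57.7% ✗; length 27, outside 21–25 ✗ — fails.
Primer 3 (23 nt, A=8 T=2 G=6 C=7): GC 13/23 = 56.5% ✓; length 23 ✓ — passes.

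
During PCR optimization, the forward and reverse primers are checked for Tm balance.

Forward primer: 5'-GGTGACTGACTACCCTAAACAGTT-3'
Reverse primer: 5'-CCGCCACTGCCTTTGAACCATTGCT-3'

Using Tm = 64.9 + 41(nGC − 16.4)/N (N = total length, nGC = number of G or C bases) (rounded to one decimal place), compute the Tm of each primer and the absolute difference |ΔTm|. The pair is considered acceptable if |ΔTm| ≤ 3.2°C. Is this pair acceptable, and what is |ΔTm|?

Forward: G+C = 11, N = 24 → Tm = 64.9 + 41·(11 − 16.4)/24 = 55.7°C.
Reverse: G+C = 14, N = 25 → Tm = 64.9 + 41·(14 − 16.4)/25 = 61.0°C.
|ΔTm| = |55.7 − 61.0| = 5.3°C, > 3.2°C.

|ΔTm| = 5.3°C; the pair is not acceptable.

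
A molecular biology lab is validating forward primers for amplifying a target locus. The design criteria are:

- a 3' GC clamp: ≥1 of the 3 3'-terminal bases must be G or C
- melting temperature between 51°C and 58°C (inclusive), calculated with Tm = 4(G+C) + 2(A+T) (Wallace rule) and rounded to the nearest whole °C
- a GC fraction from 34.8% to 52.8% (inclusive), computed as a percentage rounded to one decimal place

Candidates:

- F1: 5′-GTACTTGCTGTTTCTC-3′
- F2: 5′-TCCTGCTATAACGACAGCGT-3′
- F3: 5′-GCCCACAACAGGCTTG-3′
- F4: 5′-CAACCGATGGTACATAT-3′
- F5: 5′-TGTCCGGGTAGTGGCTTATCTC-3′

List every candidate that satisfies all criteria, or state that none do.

F1 (16 nt, A=1 T=8 G=3 C=4): 3' end CTC has 2 G/C ✓; Tm = 2·9 + 4·7 = 46°C, outside 51–58°C ✗; GC 7/16 = 43.8% ✓ — fails.
F2 (20 nt, A=5 T=5 G=4 C=6): 3' end CGT has 2 G/C ✓; Tm = 2·10 + 4·10 = 60°C, outside 51–58°C ✗; GC 10/20 = 50.0% ✓ — fails.
F3 (16 nt, A=4 T=2 G=4 C=6): 3' end TTG has 1 G/C ✓; Tm = 2·6 + 4·10 = 52°C ✓; GC 10/16 = 62.5%, outside 34.8–52.8% ✗ — fails.
F4 (17 nt, A=6 T=4 G=3 C=4): 3' end TAT has 0 G/C, need ≥1 ✗; Tm = 2·10 + 4·7 = 48°C, outside 51–58°C ✗; GC 7/17 = 41.2% ✓ — fails.
F5 (22 nt, A=2 T=8 G=7 C=5): 3' end CTC has 2 G/C ✓; Tm = 2·10 + 4·12 = 68°C, outside 51–58°C ✗; GC 12/22 = 54.5%, outside 34.8–52.8% ✗ — fails.

None of the candidates satisfy all criteria.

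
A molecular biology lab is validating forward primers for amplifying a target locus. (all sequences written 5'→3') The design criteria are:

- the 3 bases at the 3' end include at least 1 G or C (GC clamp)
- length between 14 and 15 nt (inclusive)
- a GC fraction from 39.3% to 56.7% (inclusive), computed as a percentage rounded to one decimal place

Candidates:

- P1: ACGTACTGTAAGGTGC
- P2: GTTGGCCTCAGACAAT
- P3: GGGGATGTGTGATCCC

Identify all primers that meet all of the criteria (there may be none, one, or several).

None of the candidates satisfy all criteria.

P1 (16 nt, A=4 T=4 G=5 C=3): 3' end TGC has 2 G/C ✓; length 16, outside 14–15 ✗; GC 8/16 = 50.0% ✓ — fails.
P2 (16 nt, A=4 T=4 G=4 C=4): 3' end AAT has 0 G/C, need ≥1 ✗; length 16, outside 14–15 ✗; GC 8/16 = 50.0% ✓ — fails.
P3 (16 nt, A=2 T=4 G=7 C=3): 3' end CCC has 3 G/C ✓; length 16, outside 14–15 ✗; GC 10/16 = 62.5%, outside 39.3–56.7% ✗ — fails.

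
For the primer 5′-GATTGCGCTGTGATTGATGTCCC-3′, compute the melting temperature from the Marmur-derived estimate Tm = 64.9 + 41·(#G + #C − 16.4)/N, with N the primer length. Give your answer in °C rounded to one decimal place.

Base counts: A=3, T=8, G=7, C=5; G+C = 12, N = 23.
Tm = 64.9 + 41·(12 − 16.4)/23 = 64.9 + -180.40/23 = 57.1°C.

57.1°C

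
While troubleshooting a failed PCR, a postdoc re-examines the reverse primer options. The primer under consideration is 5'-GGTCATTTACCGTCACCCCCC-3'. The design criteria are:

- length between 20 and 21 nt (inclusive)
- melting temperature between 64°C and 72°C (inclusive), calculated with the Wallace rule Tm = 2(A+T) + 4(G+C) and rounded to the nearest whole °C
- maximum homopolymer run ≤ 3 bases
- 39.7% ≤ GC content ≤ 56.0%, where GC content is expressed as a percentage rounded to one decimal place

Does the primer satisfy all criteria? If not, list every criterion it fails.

Fails: homopolymer run, GC content.

Base counts: A=3, T=5, G=3, C=10 (length 21).
length: length 21 ✓
Tm: Tm = 2·8 + 4·13 = 68°C ✓
homopolymer run: longest run = 6, exceeds 3 ✗
GC content: GC 13/21 = 61.9%, outside 39.7–56.0% ✗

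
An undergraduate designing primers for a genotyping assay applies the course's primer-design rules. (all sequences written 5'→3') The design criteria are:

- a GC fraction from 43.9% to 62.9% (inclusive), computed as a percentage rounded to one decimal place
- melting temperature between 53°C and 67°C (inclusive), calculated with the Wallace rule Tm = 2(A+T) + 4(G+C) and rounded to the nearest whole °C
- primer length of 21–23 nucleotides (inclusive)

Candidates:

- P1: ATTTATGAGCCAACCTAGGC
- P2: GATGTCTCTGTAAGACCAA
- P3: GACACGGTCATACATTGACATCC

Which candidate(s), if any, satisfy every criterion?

P1 (20 nt, A=6 T=5 G=4 C=5): GC 9/20 = 45.0% ✓; Tm = 2·11 + 4·9 = 58°C ✓; length 20, outside 21–23 ✗ — fails.
P2 (19 nt, A=6 T=5 G=4 C=4): GC 8/19 = 42.1%, outside 43.9–62.9% ✗; Tm = 2·11 + 4·8 = 54°C ✓; length 19, outside 21–23 ✗ — fails.
P3 (23 nt, A=7 T=5 G=4 C=7): GC 11/23 = 47.8% ✓; Tm = 2·12 + 4·11 = 68°C, outside 53–67°C ✗; length 23 ✓ — fails.

None of the candidates satisfy all criteria.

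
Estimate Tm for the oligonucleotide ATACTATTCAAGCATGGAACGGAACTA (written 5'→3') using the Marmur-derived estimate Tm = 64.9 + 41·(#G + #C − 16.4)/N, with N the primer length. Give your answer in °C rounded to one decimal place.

Base counts: A=11, T=6, G=5, C=5; G+C = 10, N = 27.
Tm = 64.9 + 41·(10 − 16.4)/27 = 64.9 + -262.40/27 = 55.2°C.

55.2°C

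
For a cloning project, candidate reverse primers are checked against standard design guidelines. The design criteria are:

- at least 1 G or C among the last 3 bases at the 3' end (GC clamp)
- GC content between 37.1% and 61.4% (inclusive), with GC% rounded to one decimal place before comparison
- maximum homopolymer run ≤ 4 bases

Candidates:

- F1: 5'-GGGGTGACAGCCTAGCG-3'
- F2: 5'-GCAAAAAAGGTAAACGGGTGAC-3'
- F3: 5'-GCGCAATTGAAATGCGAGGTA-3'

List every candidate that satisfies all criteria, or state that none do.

F3 only.

F1 (17 nt, A=3 T=2 G=8 C=4): 3' end GCG has 3 G/C ✓; GC 12/17 = 70.6%, outside 37.1–61.4% ✗; longest run = 4 ✓ — fails.
F2 (22 nt, A=10 T=2 G=7 C=3): 3' end GAC has 2 G/C ✓; GC 10/22 = 45.5% ✓; longest run = 6, exceeds 4 ✗ — fails.
F3 (21 nt, A=7 T=4 G=7 C=3): 3' end GTA has 1 G/C ✓; GC 10/21 = 47.6% ✓; longest run = 3 ✓ — passes.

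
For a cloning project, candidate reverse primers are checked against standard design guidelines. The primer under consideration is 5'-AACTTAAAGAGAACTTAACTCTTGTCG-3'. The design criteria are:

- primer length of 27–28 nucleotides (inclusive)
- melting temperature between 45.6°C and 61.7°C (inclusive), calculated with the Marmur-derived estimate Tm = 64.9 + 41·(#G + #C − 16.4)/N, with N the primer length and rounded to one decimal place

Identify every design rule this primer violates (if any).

Base counts: A=10, T=8, G=4, C=5 (length 27).
length: length 27 ✓
Tm: Tm = 64.9 + 41·(9 − 16.4)/27 = 53.7°C ✓

Meets all criteria.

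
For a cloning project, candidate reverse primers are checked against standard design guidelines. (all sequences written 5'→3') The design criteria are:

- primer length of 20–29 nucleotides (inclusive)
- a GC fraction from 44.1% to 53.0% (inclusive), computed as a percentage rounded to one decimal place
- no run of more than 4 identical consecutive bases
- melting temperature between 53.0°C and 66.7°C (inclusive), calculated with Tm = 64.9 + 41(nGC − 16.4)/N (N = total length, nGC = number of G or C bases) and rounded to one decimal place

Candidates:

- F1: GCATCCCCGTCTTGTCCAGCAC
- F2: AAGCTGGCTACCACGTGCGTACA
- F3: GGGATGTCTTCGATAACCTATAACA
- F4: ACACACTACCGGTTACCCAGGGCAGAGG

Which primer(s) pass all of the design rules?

F1 (22 nt, A=3 T=5 G=4 C=10): length 22 ✓; GC 14/22 = 63.6%, outside 44.1–53.0% ✗; longest run = 4 ✓; Tm = 64.9 + 41·(14 − 16.4)/22 = 60.4°C ✓ — fails.
F2 (23 nt, A=6 T=4 G=6 C=7): length 23 ✓; GC 13/23 = 56.5%, outside 44.1–53.0% ✗; longest run = 2 ✓; Tm = 64.9 + 41·(13 − 16.4)/23 = 58.8°C ✓ — fails.
F3 (25 nt, A=8 T=7 G=5 C=5): length 25 ✓; GC 10/25 = 40.0%, outside 44.1–53.0% ✗; longest run = 3 ✓; Tm = 64.9 + 41·(10 − 16.4)/25 = 54.4°C ✓ — fails.
F4 (28 nt, A=8 T=3 G=8 C=9): length 28 ✓; GC 17/28 = 60.7%, outside 44.1–53.0% ✗; longest run = 3 ✓; Tm = 64.9 + 41·(17 − 16.4)/28 = 65.8°C ✓ — fails.

None of the candidates satisfy all criteria.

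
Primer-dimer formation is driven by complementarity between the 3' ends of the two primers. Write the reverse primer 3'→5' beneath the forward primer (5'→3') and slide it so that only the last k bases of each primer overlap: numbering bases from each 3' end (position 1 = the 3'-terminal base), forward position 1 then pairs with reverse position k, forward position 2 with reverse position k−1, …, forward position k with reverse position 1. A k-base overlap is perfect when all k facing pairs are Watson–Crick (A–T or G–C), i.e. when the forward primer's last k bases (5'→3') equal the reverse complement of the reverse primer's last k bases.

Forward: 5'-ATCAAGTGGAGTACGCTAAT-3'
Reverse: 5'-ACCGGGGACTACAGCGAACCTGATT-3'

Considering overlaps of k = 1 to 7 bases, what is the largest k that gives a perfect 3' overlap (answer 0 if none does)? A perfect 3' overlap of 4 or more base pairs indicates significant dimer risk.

Last 7 bases (5'→3') — forward …CGCTAAT, reverse …CCTGATT.
Reverse complement of the reverse primer's last 7 bases: AATCAGG; its first k bases are the reverse complement of the reverse primer's last k bases, so a perfect k-base overlap needs the forward primer's last k bases to equal them.
Comparing (forward last k vs required): k=1: T vs A ✗; k=2: AT vs AA ✗; k=3: AAT vs AAT ✓; k=4: TAAT vs AATC ✗; k=5: CTAAT vs AATCA ✗; k=6: GCTAAT vs AATCAG ✗; k=7: CGCTAAT vs AATCAGG ✗.
Only k = 3 is perfect, so the longest perfect 3' overlap is 3.

Longest perfect overlap: 3 complementary base pairs; below the dimer-risk threshold (threshold 4).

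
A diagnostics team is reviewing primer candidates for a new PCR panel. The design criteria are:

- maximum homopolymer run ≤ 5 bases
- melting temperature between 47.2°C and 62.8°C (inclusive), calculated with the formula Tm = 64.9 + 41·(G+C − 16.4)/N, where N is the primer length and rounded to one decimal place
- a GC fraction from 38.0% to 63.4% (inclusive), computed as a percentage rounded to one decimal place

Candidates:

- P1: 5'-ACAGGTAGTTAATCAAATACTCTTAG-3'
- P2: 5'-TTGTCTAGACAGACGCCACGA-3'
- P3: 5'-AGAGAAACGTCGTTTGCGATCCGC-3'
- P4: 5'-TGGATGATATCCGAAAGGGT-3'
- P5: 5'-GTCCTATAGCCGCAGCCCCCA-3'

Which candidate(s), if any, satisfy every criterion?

P2, P3 and P4.

P1 (26 nt, A=10 T=8 G=4 C=4): longest run = 3 ✓; Tm = 64.9 + 41·(8 − 16.4)/26 = 51.7°C ✓; GC 8/26 = 30.8%, outside 38.0–63.4% ✗ — fails.
P2 (21 nt, A=6 T=4 G=5 C=6): longest run = 2 ✓; Tm = 64.9 + 41·(11 − 16.4)/21 = 54.4°C ✓; GC 11/21 = 52.4% ✓ — passes.
P3 (24 nt, A=6 T=5 G=7 C=6): longest run = 3 ✓; Tm = 64.9 + 41·(13 − 16.4)/24 = 59.1°C ✓; GC 13/24 = 54.2% ✓ — passes.
P4 (20 nt, A=6 T=5 G=7 C=2): longest run = 3 ✓; Tm = 64.9 + 41·(9 − 16.4)/20 = 49.7°C ✓; GC 9/20 = 45.0% ✓ — passes.
P5 (21 nt, A=4 T=3 G=4 C=10): longest run = 5 ✓; Tm = 64.9 + 41·(14 − 16.4)/21 = 60.2°C ✓; GC 14/21 = 66.7%, outside 38.0–63.4% ✗ — fails.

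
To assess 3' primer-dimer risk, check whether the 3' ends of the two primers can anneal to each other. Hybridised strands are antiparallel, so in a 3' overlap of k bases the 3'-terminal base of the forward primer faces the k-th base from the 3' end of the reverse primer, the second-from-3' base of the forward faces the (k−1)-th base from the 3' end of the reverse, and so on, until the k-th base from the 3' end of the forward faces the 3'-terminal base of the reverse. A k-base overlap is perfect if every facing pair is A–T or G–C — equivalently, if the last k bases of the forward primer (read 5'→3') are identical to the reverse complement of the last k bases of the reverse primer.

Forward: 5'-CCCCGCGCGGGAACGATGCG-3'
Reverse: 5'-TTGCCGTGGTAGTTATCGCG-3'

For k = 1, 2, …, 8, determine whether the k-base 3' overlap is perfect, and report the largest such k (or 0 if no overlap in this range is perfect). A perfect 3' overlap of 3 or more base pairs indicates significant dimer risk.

Last 8 bases (5'→3') — forward …ACGATGCG, reverse …TTATCGCG.
Reverse complement of the reverse primer's last 8 bases: CGCGATAA; its first k bases are the reverse complement of the reverse primer's last k bases, so a perfect k-base overlap needs the forward primer's last k bases to equal them.
Comparing (forward last k vs required): k=1: G vs C ✗; k=2: CG vs CG ✓; k=3: GCG vs CGC ✗; k=4: TGCG vs CGCG ✗; k=5: ATGCG vs CGCGA ✗; k=6: GATGCG vs CGCGAT ✗; k=7: CGATGCG vs CGCGATA ✗; k=8: ACGATGCG vs CGCGATAA ✗.
Only k = 2 is perfect, so the longest perfect 3' overlap is 2.

Longest perfect overlap: 2 complementary base pairs; below the dimer-risk threshold (threshold 3).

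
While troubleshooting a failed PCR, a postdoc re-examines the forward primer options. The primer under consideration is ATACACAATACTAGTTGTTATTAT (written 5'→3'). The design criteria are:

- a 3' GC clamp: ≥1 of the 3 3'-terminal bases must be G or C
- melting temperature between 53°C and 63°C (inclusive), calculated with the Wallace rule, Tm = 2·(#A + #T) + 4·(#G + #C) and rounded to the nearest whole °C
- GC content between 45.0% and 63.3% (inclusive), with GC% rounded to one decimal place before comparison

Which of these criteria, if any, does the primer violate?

Fails: GC clamp, GC content.

Base counts: A=9, T=10, G=2, C=3 (length 24).
GC clamp: 3' end TAT has 0 G/C, need ≥1 ✗
Tm: Tm = 2·19 + 4·5 = 58°C ✓
GC content: GC 5/24 = 20.8%, outside 45.0–63.3% ✗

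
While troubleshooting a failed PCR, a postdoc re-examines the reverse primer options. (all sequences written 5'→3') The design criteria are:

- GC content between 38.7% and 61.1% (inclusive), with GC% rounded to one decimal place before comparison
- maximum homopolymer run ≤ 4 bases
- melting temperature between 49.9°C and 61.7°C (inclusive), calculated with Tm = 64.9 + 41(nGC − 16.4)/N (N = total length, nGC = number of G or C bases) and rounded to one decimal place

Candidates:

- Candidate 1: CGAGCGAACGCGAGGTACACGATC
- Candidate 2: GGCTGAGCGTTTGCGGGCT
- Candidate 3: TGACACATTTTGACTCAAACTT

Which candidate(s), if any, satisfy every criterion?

None of the candidates satisfy all criteria.

Candidate 1 (24 nt, A=7 T=2 G=8 C=7): GC 15/24 = 62.5%, outside 38.7–61.1% ✗; longest run = 2 ✓; Tm = 64.9 + 41·(15 − 16.4)/24 = 62.5°C, outside 49.9–61.7°C ✗ — fails.
Candidate 2 (19 nt, A=1 T=5 G=9 C=4): GC 13/19 = 68.4%, outside 38.7–61.1% ✗; longest run = 3 ✓; Tm = 64.9 + 41·(13 − 16.4)/19 = 57.6°C ✓ — fails.
Candidate 3 (22 nt, A=7 T=8 G=2 C=5): GC 7/22 = 31.8%, outside 38.7–61.1% ✗; longest run = 4 ✓; Tm = 64.9 + 41·(7 − 16.4)/22 = 47.4°C, outside 49.9–61.7°C ✗ — fails.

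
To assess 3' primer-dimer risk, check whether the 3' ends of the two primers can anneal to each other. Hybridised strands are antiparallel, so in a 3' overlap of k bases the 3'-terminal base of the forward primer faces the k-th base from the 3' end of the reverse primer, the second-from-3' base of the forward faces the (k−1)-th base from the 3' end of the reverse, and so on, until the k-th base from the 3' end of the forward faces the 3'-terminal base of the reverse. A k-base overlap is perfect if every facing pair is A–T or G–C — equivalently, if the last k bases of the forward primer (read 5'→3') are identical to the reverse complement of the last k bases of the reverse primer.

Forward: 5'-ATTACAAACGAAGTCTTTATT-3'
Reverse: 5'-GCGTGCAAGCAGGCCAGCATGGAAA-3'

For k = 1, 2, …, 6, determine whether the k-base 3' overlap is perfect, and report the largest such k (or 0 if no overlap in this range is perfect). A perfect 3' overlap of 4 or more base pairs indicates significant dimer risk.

Longest perfect overlap: 2 complementary base pairs; below the dimer-risk threshold (threshold 4).

Last 6 bases (5'→3') — forward …TTTATT, reverse …TGGAAA.
Reverse complement of the reverse primer's last 6 bases: TTTCCA; its first k bases are the reverse complement of the reverse primer's last k bases, so a perfect k-base overlap needs the forward primer's last k bases to equal them.
Comparing (forward last k vs required): k=1: T vs T ✓; k=2: TT vs TT ✓; k=3: ATT vs TTT ✗; k=4: TATT vs TTTC ✗; k=5: TTATT vs TTTCC ✗; k=6: TTTATT vs TTTCCA ✗.
Perfect overlaps at k = 1, 2; the largest is 2.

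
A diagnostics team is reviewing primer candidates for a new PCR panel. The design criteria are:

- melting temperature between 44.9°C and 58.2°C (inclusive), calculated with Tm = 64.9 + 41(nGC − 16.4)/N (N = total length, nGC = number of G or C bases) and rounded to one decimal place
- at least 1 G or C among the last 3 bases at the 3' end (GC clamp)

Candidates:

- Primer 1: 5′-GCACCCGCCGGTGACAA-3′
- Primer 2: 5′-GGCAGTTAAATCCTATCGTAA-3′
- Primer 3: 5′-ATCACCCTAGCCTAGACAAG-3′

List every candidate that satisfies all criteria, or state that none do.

Primer 1 (17 nt, A=4 T=1 G=5 C=7): Tm = 64.9 + 41·(12 − 16.4)/17 = 54.3°C ✓; 3' end CAA has 1 G/C ✓ — passes.
Primer 2 (21 nt, A=7 T=6 G=4 C=4): Tm = 64.9 + 41·(8 − 16.4)/21 = 48.5°C ✓; 3' end TAA has 0 G/C, need ≥1 ✗ — fails.
Primer 3 (20 nt, A=7 T=3 G=3 C=7): Tm = 64.9 + 41·(10 − 16.4)/20 = 51.8°C ✓; 3' end AAG has 1 G/C ✓ — passes.

Primer 1 and Primer 3.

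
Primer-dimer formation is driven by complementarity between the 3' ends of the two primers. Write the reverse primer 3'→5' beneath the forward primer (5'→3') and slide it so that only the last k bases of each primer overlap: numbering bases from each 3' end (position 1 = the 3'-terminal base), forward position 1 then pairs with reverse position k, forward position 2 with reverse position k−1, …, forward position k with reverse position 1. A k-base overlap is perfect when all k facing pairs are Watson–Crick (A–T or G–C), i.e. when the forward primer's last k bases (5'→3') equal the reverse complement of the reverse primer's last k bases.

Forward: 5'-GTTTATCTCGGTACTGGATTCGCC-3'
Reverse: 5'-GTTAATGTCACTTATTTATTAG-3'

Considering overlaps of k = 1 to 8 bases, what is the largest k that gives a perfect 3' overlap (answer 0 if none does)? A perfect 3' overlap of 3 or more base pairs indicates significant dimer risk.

Last 8 bases (5'→3') — forward …GATTCGCC, reverse …TTTATTAG.
Reverse complement of the reverse primer's last 8 bases: CTAATAAA; its first k bases are the reverse complement of the reverse primer's last k bases, so a perfect k-base overlap needs the forward primer's last k bases to equal them.
Comparing (forward last k vs required): k=1: C vs C ✓; k=2: CC vs CT ✗; k=3: GCC vs CTA ✗; k=4: CGCC vs CTAA ✗; k=5: TCGCC vs CTAAT ✗; k=6: TTCGCC vs CTAATA ✗; k=7: ATTCGCC vs CTAATAA ✗; k=8: GATTCGCC vs CTAATAAA ✗.
Only k = 1 is perfect, so the longest perfect 3' overlap is 1.

Longest perfect overlap: 1 complementary base pair; below the dimer-risk threshold (threshold 3).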